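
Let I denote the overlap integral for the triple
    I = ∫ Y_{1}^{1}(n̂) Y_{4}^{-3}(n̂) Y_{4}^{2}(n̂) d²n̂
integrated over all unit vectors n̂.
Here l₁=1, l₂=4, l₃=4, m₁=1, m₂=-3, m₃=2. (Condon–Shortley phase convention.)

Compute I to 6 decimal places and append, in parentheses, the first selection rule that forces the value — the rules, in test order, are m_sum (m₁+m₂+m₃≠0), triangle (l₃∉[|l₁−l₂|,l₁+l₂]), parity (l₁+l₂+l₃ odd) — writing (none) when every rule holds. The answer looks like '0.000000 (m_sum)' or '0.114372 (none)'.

L=9 odd ⇒ parity kills the (l;000) factor ⇒ I = 0

0.000000 (parity)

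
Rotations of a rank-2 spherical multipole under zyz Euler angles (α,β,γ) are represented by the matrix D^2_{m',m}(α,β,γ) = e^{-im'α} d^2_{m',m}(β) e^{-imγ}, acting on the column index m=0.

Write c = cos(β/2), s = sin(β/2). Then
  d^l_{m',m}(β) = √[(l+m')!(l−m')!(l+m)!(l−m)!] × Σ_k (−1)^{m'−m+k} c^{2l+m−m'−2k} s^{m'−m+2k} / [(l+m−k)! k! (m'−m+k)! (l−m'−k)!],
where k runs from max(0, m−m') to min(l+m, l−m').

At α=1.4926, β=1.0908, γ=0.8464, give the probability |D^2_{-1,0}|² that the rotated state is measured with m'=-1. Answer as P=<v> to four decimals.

P=0.2517

First d^2_{-1,0}(β=1.0908), then the phase factors e^{-i(-1)α} and e^{-i(0)γ}:
With c≡cos(β/2)=0.854920 and s≡sin(β/2)=0.518760, N=[1·6·2·2]^{1/2}=4.898979
The bounds max(0,m−m')=1 and min(l+m,l−m')=2 give 2 terms
  k=1: (−1)^0·4.8990/(2)·0.8549^3·0.5188^1 = +0.793996
  k=2: (−1)^1·4.8990/(2)·0.8549^1·0.5188^3 = -0.292348
d^2_{-1,0}(1.0908) = +0.793996 -0.292348 = +0.501648
|D^2_{-1,0}|² = |d^2_{-1,0}(β)|² = (+0.501648)² = 0.251650 (the z-rotation phases have unit modulus)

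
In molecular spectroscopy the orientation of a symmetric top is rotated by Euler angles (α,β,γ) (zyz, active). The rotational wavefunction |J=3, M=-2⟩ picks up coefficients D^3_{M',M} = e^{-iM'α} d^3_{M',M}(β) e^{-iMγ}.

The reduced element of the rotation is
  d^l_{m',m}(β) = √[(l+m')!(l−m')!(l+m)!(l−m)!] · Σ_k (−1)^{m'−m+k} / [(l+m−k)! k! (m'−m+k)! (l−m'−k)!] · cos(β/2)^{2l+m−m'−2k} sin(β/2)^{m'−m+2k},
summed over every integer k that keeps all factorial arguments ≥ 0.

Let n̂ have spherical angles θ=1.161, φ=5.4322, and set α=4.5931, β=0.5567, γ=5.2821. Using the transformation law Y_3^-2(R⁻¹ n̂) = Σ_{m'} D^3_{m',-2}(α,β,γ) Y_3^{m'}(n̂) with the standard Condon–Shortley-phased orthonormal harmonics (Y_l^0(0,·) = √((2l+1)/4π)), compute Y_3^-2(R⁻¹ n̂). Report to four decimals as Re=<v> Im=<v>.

Need the full column D^3_{m',-2} for m'=−3..3 at α=4.5931, β=0.5567, γ=5.2821.
cos(β/2)=0.961510, sin(β/2)=0.274770
d^3_{-3,-2}: single k=1 term ⇒ +0.553113;  D = +0.389604-0.392610i
d^3_{-2,-2}: k∈[0..1] ⇒ +0.790175 -0.322643 = +0.467532;  D = +0.290313+0.366475i
d^3_{-1,-2}: k∈[0..1] ⇒ -0.714065 +0.116627 = -0.597439;  D = +0.509124-0.312611i
d^3_{0,-2}: k∈[0..1] ⇒ +0.353438 -0.028863 = +0.324575;  D = -0.135711-0.294841i
d^3_{1,-2}: k∈[0..1] ⇒ -0.116627 +0.004762 = -0.111864;  D = -0.106461+0.034347i
d^3_{2,-2}: k∈[0..1] ⇒ +0.026348 -0.000430 = +0.025918;  D = +0.004966+0.025438i
d^3_{3,-2}: single k=0 term ⇒ -0.003689;  D = +0.003679-0.000271i
Y_3^{m'}(θ=1.161,φ=5.4322) and Σ D·Y over m':
  (+0.3896-0.3926i)·(-0.2678+0.1787i)  (+0.2903+0.3665i)·(-0.0448+0.3396i)  (+0.5091-0.3126i)·(-0.0403-0.0460i)  (-0.1357-0.2948i)·(-0.3280+0.0000i)  (-0.1065+0.0343i)·(+0.0403-0.0460i)  (+0.0050+0.0254i)·(-0.0448-0.3396i)  (+0.0037-0.0003i)·(+0.2678+0.1787i)
Y_3^-2(R⁻¹ n̂) = -0.155246+0.346882i

Re=-0.1552 Im=0.3469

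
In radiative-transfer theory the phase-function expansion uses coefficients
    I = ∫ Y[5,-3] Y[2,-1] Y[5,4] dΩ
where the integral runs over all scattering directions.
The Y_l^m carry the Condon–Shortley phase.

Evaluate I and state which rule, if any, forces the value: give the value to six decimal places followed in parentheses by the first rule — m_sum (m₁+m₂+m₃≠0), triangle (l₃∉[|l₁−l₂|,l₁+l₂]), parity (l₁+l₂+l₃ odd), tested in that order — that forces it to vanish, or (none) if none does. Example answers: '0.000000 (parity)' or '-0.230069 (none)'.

0.196098 (none)

Checks pass: Σm=0; 12 even; l₃=5∈[3,7].
(2·5+1)(2·2+1)(2·5+1) = 605
Δ: 2! 8! 2! / 13! → 1/38610
sum: t=0:+1/2880 t=1:−1/576 t=2:+1/2880 = -1/960
3j²(5 2 5; 0 0 0) = Δ·Π!·Σ² = 10/429  (sign +1)
sum: t=0:+1/80640 t=1:−1/10080 = -1/11520
3j²(5 2 5; -3 -1 4) = Δ·Π!·Σ² = 49/1430  (sign +1)
combine: 4πI² = 605·10/429·49/1430 = 245/507
take √, sign +1: I = 0.19609844
No selection rule forces the value: the integral is nonzero (none).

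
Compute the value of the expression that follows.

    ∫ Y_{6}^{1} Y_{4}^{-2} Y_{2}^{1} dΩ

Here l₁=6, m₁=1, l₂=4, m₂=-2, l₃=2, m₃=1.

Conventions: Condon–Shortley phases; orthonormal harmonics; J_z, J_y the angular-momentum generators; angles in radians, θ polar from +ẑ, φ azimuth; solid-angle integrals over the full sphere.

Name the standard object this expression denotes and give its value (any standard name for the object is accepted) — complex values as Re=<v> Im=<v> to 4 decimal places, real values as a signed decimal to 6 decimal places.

This is a Gaunt coefficient — the integral of a triple product of spherical harmonics over the sphere.
Checks pass: Σm=0; 12 even; l₃=2∈[2,10].
(2·6+1)(2·4+1)(2·2+1) = 585
Δ: 8! 4! 0! / 13! → 1/6435
sum: t=4:+1/2304 = 1/2304
3j²(6 4 2; 0 0 0) = Δ·Π!·Σ² = 5/143  (sign +1)
sum: t=2:+1/8640 = 1/8640
3j²(6 4 2; 1 -2 1) = Δ·Π!·Σ² = 14/1287  (sign -1)
combine: 4πI² = 585·5/143·14/1287 = 350/1573
take √, sign -1: I = -0.13306527

Gaunt coefficient, -0.133065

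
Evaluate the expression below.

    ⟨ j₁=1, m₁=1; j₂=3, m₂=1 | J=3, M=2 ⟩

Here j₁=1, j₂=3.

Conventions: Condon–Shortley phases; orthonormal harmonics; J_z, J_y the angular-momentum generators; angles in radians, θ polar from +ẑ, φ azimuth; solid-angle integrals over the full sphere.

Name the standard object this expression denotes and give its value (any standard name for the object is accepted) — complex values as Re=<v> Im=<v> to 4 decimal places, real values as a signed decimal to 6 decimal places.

This is a Clebsch–Gordan (vector-coupling) coefficient.
√[7·1!1!5!/8! · 2!0!4!2!5!1!] = √(240)
  +(−1)^0/∏(0,1,0,4,1,1)! = 1/24  (running 1/24)
⟨..|..⟩ = √(240)·(1/24) = +0.645497

Clebsch–Gordan coefficient, +√(5/12) ≈ +0.645497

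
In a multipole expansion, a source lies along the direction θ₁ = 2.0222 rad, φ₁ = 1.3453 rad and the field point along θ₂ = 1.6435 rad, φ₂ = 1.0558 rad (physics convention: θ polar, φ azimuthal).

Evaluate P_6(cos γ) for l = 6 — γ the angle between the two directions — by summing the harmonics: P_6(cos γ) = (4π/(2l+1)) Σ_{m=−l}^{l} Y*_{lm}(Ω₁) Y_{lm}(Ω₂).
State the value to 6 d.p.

-0.283230

Addition theorem: P_6(cos γ) = (4π/13) Σ_m Y*_{lm}(Ω₁) Y_{lm}(Ω₂), m = −6…6:
  [-6]  conj(Y_{6,-6})(Ω₁) = (-0.055419, 0.250390) ; Y_{6,-6}(Ω₂) = (0.474844, -0.024531) ; Δ = (-0.020173, 0.120256)
  [-5]  conj(Y_{6,-5})(Ω₁) = (-0.389039, -0.184730) ; Y_{6,-5}(Ω₂) = (-0.064393, -0.101215) ; Δ = (0.006354, 0.051272)
  [-4]  conj(Y_{6,-4})(Ω₁) = (0.158564, -0.200633) ; Y_{6,-4}(Ω₂) = (0.156262, -0.293534) ; Δ = (-0.034115, -0.077895)
  [-3]  conj(Y_{6,-3})(Ω₁) = (-0.117529, -0.146387) ; Y_{6,-3}(Ω₂) = (-0.138058, 0.003564) ; Δ = (0.016748, 0.019791)
  [-2]  conj(Y_{6,-2})(Ω₁) = (0.292013, -0.141416) ; Y_{6,-2}(Ω₂) = (-0.151103, -0.251620) ; Δ = (-0.079707, -0.052108)
  [-1]  conj(Y_{6,-1})(Ω₁) = (-0.017578, -0.076625) ; Y_{6,-1}(Ω₂) = (-0.071189, 0.125789) ; Δ = (0.010890, 0.003244)
  [+0]  conj(Y_{6,0})(Ω₁) = (0.328396, -0.000000) ; Y_{6,0}(Ω₂) = (-0.283182, 0.000000) ; Δ = (-0.092996, 0.000000)
  [+1]  conj(Y_{6,1})(Ω₁) = (0.017578, -0.076625) ; Y_{6,1}(Ω₂) = (0.071189, 0.125789) ; Δ = (0.010890, -0.003244)
  [+2]  conj(Y_{6,2})(Ω₁) = (0.292013, 0.141416) ; Y_{6,2}(Ω₂) = (-0.151103, 0.251620) ; Δ = (-0.079707, 0.052108)
  [+3]  conj(Y_{6,3})(Ω₁) = (0.117529, -0.146387) ; Y_{6,3}(Ω₂) = (0.138058, 0.003564) ; Δ = (0.016748, -0.019791)
  [+4]  conj(Y_{6,4})(Ω₁) = (0.158564, 0.200633) ; Y_{6,4}(Ω₂) = (0.156262, 0.293534) ; Δ = (-0.034115, 0.077895)
  [+5]  conj(Y_{6,5})(Ω₁) = (0.389039, -0.184730) ; Y_{6,5}(Ω₂) = (0.064393, -0.101215) ; Δ = (0.006354, -0.051272)
  [+6]  conj(Y_{6,6})(Ω₁) = (-0.055419, -0.250390) ; Y_{6,6}(Ω₂) = (0.474844, 0.024531) ; Δ = (-0.020173, -0.120256)
Accumulated sum (-0.293004, -0.000000); after 4π/(2l+1) scaling, (-0.283230, -0.000000) ⇒ P_6 = -0.283230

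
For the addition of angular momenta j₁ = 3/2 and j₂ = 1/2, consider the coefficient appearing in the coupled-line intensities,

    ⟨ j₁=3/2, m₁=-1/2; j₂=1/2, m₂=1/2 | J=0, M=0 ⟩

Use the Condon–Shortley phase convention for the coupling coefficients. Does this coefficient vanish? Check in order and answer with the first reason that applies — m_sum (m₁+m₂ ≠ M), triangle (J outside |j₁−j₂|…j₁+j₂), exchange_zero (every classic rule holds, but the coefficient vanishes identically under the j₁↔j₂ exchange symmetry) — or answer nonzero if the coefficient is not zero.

triangle

m-sum: m₁+m₂ = -1/2+1/2 = 0, M = 0  ✓
triangle: need |j₁−j₂| ≤ J ≤ j₁+j₂, i.e. J ∈ [1, 2]; J = 0 is outside ✗ ⇒ coefficient is 0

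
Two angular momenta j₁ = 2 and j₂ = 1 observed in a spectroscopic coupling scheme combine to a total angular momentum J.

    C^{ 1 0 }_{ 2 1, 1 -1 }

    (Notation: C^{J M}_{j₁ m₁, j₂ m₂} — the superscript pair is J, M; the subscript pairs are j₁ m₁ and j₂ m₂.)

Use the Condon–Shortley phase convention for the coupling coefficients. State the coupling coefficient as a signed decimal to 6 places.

√[3·2!2!0!/5! · 3!1!0!2!1!1!] = √(6/5)
  +(−1)^0/∏(0,2,1,0,1,0)! = 1/2  (running 1/2)
⟨..|..⟩ = √(6/5)·(1/2) = +0.547723

+0.547723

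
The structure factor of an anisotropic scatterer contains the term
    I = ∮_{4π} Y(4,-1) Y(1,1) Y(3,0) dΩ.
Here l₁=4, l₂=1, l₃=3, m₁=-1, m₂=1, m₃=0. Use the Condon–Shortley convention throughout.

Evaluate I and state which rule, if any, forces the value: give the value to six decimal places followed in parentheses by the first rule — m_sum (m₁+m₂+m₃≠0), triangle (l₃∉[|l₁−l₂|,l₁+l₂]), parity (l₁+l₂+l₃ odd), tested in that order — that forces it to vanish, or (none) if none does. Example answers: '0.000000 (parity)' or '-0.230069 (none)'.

-0.194664 (none)

m-sum 0 ✓  L=8 even ✓  3≤3≤5 ✓
Π(2lᵢ+1) = 9×3×7 = 189
triangle coeff Δ(4,1,3) = 1/252
Σ_t [1,1]: t=1:−1/36 = -1/36
(3j)²=4/63 [(4 1 3; 0 0 0)], sign=+1
Σ_t [2,2]: t=2:+1/72 = 1/72
(3j)²=5/126 [(4 1 3; -1 1 0)], sign=-1
⇒ 4πI² = 10/21
I = (-1)√(10/21/(4π)) = -0.19466390
No selection rule forces the value: the integral is nonzero (none).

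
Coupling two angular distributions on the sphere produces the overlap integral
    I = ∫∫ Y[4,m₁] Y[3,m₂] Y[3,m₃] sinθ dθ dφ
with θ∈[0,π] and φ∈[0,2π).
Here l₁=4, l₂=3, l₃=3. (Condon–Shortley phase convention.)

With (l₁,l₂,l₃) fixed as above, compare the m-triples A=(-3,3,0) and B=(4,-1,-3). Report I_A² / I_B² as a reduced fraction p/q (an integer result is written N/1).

Same 4,3,3: normalisation and zero-m 3j drop out of the ratio.
A: Δ: 4! 4! 2! / 11! → 1/34650; sum: t=4:+1/288 = 1/288; 3j²(4 3 3; -3 3 0) = Δ·Π!·Σ² = 1/22  (sign -1)
B: Δ: 4! 4! 2! / 11! → 1/34650; sum: t=0:+1/1152 = 1/1152; 3j²(4 3 3; 4 -1 -3) = Δ·Π!·Σ² = 1/33  (sign +1)
I_A²/I_B² = (1/22)/(1/33) = 3/2

3/2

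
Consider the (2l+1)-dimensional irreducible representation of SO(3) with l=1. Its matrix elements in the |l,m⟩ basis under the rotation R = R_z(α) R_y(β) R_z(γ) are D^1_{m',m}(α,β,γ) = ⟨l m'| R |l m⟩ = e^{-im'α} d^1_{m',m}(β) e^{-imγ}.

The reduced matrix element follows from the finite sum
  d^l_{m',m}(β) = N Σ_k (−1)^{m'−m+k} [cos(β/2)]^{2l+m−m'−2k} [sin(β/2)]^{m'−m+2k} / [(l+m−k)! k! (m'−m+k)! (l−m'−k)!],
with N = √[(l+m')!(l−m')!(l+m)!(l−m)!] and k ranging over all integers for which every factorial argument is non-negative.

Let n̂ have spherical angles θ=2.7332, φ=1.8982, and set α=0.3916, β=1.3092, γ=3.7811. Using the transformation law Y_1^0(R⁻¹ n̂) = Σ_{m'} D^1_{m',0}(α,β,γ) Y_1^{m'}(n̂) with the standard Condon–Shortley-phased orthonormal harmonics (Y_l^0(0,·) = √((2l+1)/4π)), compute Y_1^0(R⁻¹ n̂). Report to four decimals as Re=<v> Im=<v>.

Need the full column D^1_{m',0} for m'=−1..1 at α=0.3916, β=1.3092, γ=3.7811.
cos(β/2)=0.793292, sin(β/2)=0.608842
d^1_{-1,0}: single k=1 term ⇒ +0.683050;  D = +0.631343+0.260698i
d^1_{0,0}: k∈[0..1] ⇒ +0.629311 -0.370689 = +0.258623;  D = +0.258623+0.000000i
d^1_{1,0}: single k=0 term ⇒ -0.683050;  D = -0.631343+0.260698i
Y_1^{m'}(θ=2.7332,φ=1.8982) and Σ D·Y over m':
  (+0.6313+0.2607i)·(-0.0441-0.1299i)  (+0.2586+0.0000i)·(-0.4484+0.0000i)  (-0.6313+0.2607i)·(+0.0441-0.1299i)
Y_1^0(R⁻¹ n̂) = -0.103947+0.000000i

Re=-0.1039 Im=0.0000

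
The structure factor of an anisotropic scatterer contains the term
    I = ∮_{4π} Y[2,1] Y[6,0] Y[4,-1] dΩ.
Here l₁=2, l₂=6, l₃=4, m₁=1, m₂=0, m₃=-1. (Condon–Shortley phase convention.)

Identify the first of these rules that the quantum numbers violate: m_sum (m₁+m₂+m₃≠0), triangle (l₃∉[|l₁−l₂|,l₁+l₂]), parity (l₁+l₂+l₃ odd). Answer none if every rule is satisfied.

azimuthal sum: 1 + 0 − 1 = 0  ✓
4 ≤ 4 ≤ 8 (triangle on l)  ✓
L = 2 + 6 + 4 = 12 (even)  ✓

none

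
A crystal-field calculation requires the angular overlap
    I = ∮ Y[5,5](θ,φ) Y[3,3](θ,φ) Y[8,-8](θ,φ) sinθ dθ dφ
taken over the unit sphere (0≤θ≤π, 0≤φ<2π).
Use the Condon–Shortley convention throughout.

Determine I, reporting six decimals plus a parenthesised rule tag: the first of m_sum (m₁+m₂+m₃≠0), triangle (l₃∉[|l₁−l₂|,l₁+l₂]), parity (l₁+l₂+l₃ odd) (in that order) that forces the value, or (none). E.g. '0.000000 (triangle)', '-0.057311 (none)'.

0.375701 (none)

m-sum 0 ✓  L=16 even ✓  2≤8≤8 ✓
Π(2lᵢ+1) = 11×7×17 = 1309
triangle coeff Δ(5,3,8) = 1/136136
Σ_t [0,0]: t=0:+1/518400 = 1/518400
(3j)²=56/2431 [(5 3 8; 0 0 0)], sign=+1
Σ_t [0,0]: t=0:+1/2612736000 = 1/2612736000
(3j)²=1/17 [(5 3 8; 5 3 -8)], sign=+1
⇒ 4πI² = 392/221
I = (+1)√(392/221/(4π)) = 0.37570067
No selection rule forces the value: the integral is nonzero (none).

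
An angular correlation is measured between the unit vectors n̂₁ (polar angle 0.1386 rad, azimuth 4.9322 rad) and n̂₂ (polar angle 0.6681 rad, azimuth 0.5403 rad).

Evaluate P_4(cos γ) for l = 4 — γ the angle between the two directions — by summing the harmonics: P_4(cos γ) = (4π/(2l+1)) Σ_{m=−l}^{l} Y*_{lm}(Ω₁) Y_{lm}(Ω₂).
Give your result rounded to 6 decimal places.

-0.349199

Summing Y*_{l m}(θ₁,φ₁)·Y_{l m}(θ₂,φ₂) over m ∈ [−4, 4]; prefactor 4π/(2·4+1) = 1.396263:
  m=-4: Y*=+0.000103+0.000124i  Y=-0.036284-0.054144i  product +0.000003-0.000010i
  m=-3: Y*=-0.002003+0.002584i  Y=-0.011699-0.233308i  product +0.000626+0.000437i
  m=-2: Y*=-0.033896-0.015942i  Y=+0.200279-0.375307i  product -0.012772+0.009529i
  m=-1: Y*=+0.054573-0.244262i  Y=+0.259159-0.155453i  product -0.023828-0.071786i
  m=+0: Y*=+0.766867-0.000000i  Y=-0.232314+0.000000i  product -0.178154+0.000000i
  m=+1: Y*=-0.054573-0.244262i  Y=-0.259159-0.155453i  product -0.023828+0.071786i
  m=+2: Y*=-0.033896+0.015942i  Y=+0.200279+0.375307i  product -0.012772-0.009529i
  m=+3: Y*=+0.002003+0.002584i  Y=+0.011699-0.233308i  product +0.000626-0.000437i
  m=+4: Y*=+0.000103-0.000124i  Y=-0.036284+0.054144i  product +0.000003+0.000010i
Total Σ_m = -0.250095+0.000000i. Multiply by 1.396263: -0.349199+0.000000i. P_4(cos γ) = -0.349199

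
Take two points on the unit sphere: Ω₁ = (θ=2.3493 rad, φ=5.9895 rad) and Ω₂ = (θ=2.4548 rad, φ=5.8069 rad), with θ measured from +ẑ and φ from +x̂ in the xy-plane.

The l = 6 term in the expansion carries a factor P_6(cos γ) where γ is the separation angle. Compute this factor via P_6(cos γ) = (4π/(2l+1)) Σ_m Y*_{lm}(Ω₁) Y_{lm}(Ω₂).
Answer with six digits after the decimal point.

Term-by-term m-sum for l=6 (normalisation 4π/13 = 0.966644):
  term(m=-6) = 0.00090 + 0.00176j   from Y*(Ω₁)=-0.01196 - 0.06177j, Y(Ω₂)=-0.03013 + 0.00879j
  term(m=-5) = 0.01743 + 0.02256j   from Y*(Ω₁)=-0.02197 + 0.21384j, Y(Ω₂)=0.09611 - 0.09138j
  term(m=-4) = 0.09717 + 0.08703j   from Y*(Ω₁)=0.15646 - 0.37418j, Y(Ω₂)=-0.10555 + 0.30383j
  term(m=-3) = 0.15693 + 0.09574j   from Y*(Ω₁)=-0.25465 + 0.30870j, Y(Ω₂)=-0.06499 - 0.45476j
  term(m=-2) = 0.00609 + 0.00233j   from Y*(Ω₁)=0.02036 - 0.01355j, Y(Ω₂)=0.15453 + 0.21727j
  term(m=-1) = 0.08247 + 0.01523j   from Y*(Ω₁)=0.34878 - 0.10548j, Y(Ω₂)=0.20453 + 0.10552j
  term(m=+0) = 0.04674 + 0.00000j   from Y*(Ω₁)=-0.13478 + 0.00000j, Y(Ω₂)=-0.34682 + 0.00000j
  term(m=+1) = 0.08247 - 0.01523j   from Y*(Ω₁)=-0.34878 - 0.10548j, Y(Ω₂)=-0.20453 + 0.10552j
  term(m=+2) = 0.00609 - 0.00233j   from Y*(Ω₁)=0.02036 + 0.01355j, Y(Ω₂)=0.15453 - 0.21727j
  term(m=+3) = 0.15693 - 0.09574j   from Y*(Ω₁)=0.25465 + 0.30870j, Y(Ω₂)=0.06499 - 0.45476j
  term(m=+4) = 0.09717 - 0.08703j   from Y*(Ω₁)=0.15646 + 0.37418j, Y(Ω₂)=-0.10555 - 0.30383j
  term(m=+5) = 0.01743 - 0.02256j   from Y*(Ω₁)=0.02197 + 0.21384j, Y(Ω₂)=-0.09611 - 0.09138j
  term(m=+6) = 0.00090 - 0.00176j   from Y*(Ω₁)=-0.01196 + 0.06177j, Y(Ω₂)=-0.03013 - 0.00879j
Total Σ_m = 0.76874 - 0.00000j. Multiply by 0.966644: 0.74309 - 0.00000j. P_6(cos γ) = 0.743095

0.743095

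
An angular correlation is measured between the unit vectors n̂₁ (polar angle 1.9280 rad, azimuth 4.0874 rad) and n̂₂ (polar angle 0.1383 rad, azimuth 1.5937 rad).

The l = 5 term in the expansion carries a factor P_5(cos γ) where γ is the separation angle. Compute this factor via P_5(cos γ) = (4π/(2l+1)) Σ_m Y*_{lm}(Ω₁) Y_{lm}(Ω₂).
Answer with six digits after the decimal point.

-0.192994

Addition theorem: P_5(cos γ) = (4π/11) Σ_m Y*_{lm}(Ω₁) Y_{lm}(Ω₂), m = −5…5:
  m=-5: Y*=(-0.005577, 0.334963)  Y=(-0.000003, -0.000023)  product (0.000008, -0.000001)
  m=-4: Y*=(0.316746, 0.236638)  Y=(0.000523, -0.000048)  product (0.000177, 0.000109)
  m=-3: Y*=(0.027233, -0.008549)  Y=(0.000487, 0.007079)  product (0.000074, 0.000189)
  m=-2: Y*=(-0.103862, 0.312558)  Y=(-0.061920, 0.002838)  product (0.005544, -0.019648)
  m=-1: Y*=(0.069828, 0.096786)  Y=(-0.007559, -0.329983)  product (0.031410, -0.023774)
  m=+0: Y*=(-0.301930, -0.000000)  Y=(0.806024, 0.000000)  product (-0.243363, -0.000000)
  m=+1: Y*=(-0.069828, 0.096786)  Y=(0.007559, -0.329983)  product (0.031410, 0.023774)
  m=+2: Y*=(-0.103862, -0.312558)  Y=(-0.061920, -0.002838)  product (0.005544, 0.019648)
  m=+3: Y*=(-0.027233, -0.008549)  Y=(-0.000487, 0.007079)  product (0.000074, -0.000189)
  m=+4: Y*=(0.316746, -0.236638)  Y=(0.000523, 0.000048)  product (0.000177, -0.000109)
  m=+5: Y*=(0.005577, 0.334963)  Y=(0.000003, -0.000023)  product (0.000008, 0.000001)
Accumulated sum (-0.168938, 0.000000); after 4π/(2l+1) scaling, (-0.192994, 0.000000) ⇒ P_5 = -0.192994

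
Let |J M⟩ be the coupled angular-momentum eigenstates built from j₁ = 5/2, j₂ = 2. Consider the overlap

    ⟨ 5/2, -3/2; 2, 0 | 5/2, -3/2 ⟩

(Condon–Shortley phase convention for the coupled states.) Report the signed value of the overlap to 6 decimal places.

j₁+j₂−J=2  J+j₁−j₂=3  J−j₁+j₂=2  j₁+j₂+J+1=8
(j₁±m₁, j₂±m₂, J±M) = (1,4,2,2,1,4)
P² = 288/35
sum k=1..2:
  [1] −1/6 = -1/6
  [2] +1/8 = 1/8
S = -1/24
C² = P²·S² = 1/70 ; C = -0.119523

-0.119523  (= −√(1/70))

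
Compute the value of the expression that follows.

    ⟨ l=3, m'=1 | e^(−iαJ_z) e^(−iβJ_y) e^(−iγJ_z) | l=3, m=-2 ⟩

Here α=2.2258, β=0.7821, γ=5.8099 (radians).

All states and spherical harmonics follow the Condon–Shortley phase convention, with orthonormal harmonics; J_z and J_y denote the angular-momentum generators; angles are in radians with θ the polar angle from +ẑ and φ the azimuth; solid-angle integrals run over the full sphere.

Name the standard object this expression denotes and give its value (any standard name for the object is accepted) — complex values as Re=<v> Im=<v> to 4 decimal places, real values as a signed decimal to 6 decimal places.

Wigner D-matrix element, Re=0.2531 Im=-0.0078

This is a Wigner D-matrix element — the rotation-matrix element ⟨l m'| R(α,β,γ) |l m⟩ in the angular-momentum basis.
Split into d^3_{1,-2}(β=0.7821) × two z-phases.
Half-angle: c=0.924509, s=0.381159. N=√(24·2·1·120)=75.894664
k∈{0,1} keeps every argument non-negative
  k=0: (−1)^3·75.8947/(12)·0.9245^3·0.3812^3 = -0.276747
  k=1: (−1)^4·75.8947/(24)·0.9245^1·0.3812^5 = +0.023520
d^3_{1,-2}(0.7821) = -0.276747 +0.023520 = -0.253227
Attach z-rotation phases: D = e^{-i(1)(2.2258)}·(-0.253227)·e^{-i(-2)(5.8099)} = +0.253107-0.007793i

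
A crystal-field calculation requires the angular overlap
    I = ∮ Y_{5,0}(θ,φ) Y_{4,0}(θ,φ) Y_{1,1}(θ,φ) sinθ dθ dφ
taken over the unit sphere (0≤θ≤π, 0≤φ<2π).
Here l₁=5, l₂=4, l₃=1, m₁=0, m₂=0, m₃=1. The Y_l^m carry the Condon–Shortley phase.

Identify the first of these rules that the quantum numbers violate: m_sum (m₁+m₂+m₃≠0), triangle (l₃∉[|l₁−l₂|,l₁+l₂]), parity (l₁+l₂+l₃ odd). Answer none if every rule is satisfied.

azimuthal sum: 0 + 0 + 1 = 1  ✗
1 ≤ 1 ≤ 9 (triangle on l)
L = 5 + 4 + 1 = 10 (even)

m_sum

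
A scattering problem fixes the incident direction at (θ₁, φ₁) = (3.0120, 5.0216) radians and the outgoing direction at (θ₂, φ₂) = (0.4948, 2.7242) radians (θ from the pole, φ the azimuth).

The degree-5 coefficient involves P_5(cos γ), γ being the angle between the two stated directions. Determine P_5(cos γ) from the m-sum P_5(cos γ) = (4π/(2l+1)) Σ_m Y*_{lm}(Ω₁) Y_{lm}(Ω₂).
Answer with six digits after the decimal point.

Summing Y*_{l m}(θ₁,φ₁)·Y_{l m}(θ₂,φ₂) over m ∈ [−5, 5]; prefactor 4π/(2·5+1) = 1.142397:
  [-5]  conj(Y_{5,-5})(Ω₁) = +0.000017-0.000000i ; Y_{5,-5}(Ω₂) = +0.005531-0.009746i ; Δ = +0.000000-0.000000i
  [-4]  conj(Y_{5,-4})(Ω₁) = -0.000133-0.000383i ; Y_{5,-4}(Ω₂) = -0.006476+0.065355i ; Δ = +0.000026-0.000006i
  [-3]  conj(Y_{5,-3})(Ω₁) = -0.004690+0.003515i ; Y_{5,-3}(Ω₂) = -0.069280-0.210030i ; Δ = +0.001063+0.000741i
  [-2]  conj(Y_{5,-2})(Ω₁) = +0.044590+0.031727i ; Y_{5,-2}(Ω₂) = +0.298830+0.329907i ; Δ = +0.002858+0.024192i
  [-1]  conj(Y_{5,-1})(Ω₁) = +0.094946-0.297211i ; Y_{5,-1}(Ω₂) = -0.382902-0.169797i ; Δ = -0.086821+0.097681i
  [+0]  conj(Y_{5,0})(Ω₁) = -0.821337-0.000000i ; Y_{5,0}(Ω₂) = -0.146574+0.000000i ; Δ = +0.120386+0.000000i
  [+1]  conj(Y_{5,1})(Ω₁) = -0.094946-0.297211i ; Y_{5,1}(Ω₂) = +0.382902-0.169797i ; Δ = -0.086821-0.097681i
  [+2]  conj(Y_{5,2})(Ω₁) = +0.044590-0.031727i ; Y_{5,2}(Ω₂) = +0.298830-0.329907i ; Δ = +0.002858-0.024192i
  [+3]  conj(Y_{5,3})(Ω₁) = +0.004690+0.003515i ; Y_{5,3}(Ω₂) = +0.069280-0.210030i ; Δ = +0.001063-0.000741i
  [+4]  conj(Y_{5,4})(Ω₁) = -0.000133+0.000383i ; Y_{5,4}(Ω₂) = -0.006476-0.065355i ; Δ = +0.000026+0.000006i
  [+5]  conj(Y_{5,5})(Ω₁) = -0.000017-0.000000i ; Y_{5,5}(Ω₂) = -0.005531-0.009746i ; Δ = +0.000000+0.000000i
Accumulated sum -0.045361-0.000000i; after 4π/(2l+1) scaling, -0.051820-0.000000i ⇒ P_5 = -0.051820

-0.051820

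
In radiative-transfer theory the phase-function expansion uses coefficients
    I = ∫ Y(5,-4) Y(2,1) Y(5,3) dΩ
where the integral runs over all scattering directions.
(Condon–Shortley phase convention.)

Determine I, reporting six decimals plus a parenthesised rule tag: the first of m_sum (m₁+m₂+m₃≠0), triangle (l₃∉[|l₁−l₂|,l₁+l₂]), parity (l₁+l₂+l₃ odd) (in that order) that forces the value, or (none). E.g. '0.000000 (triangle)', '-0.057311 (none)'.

Checks pass: Σm=0; 12 even; l₃=5∈[3,7].
(2·5+1)(2·2+1)(2·5+1) = 605
Δ: 2! 8! 2! / 13! → 1/38610
sum: t=0:+1/2880 t=1:−1/576 t=2:+1/2880 = -1/960
3j²(5 2 5; 0 0 0) = Δ·Π!·Σ² = 10/429  (sign +1)
sum: t=1:−1/80640 t=2:+1/10080 = 1/11520
3j²(5 2 5; -4 1 3) = Δ·Π!·Σ² = 49/1430  (sign +1)
combine: 4πI² = 605·10/429·49/1430 = 245/507
take √, sign +1: I = 0.19609844
No selection rule forces the value: the integral is nonzero (none).

0.196098 (none)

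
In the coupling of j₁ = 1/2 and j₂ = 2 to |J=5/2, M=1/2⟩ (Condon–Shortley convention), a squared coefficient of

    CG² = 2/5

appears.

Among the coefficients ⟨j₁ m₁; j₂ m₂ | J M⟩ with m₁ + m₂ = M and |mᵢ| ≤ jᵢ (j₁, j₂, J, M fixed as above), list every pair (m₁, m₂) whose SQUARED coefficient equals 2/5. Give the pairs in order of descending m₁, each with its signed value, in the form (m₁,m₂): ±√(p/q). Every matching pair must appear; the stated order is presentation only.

Admissible pairs with m₁+m₂ = M = 1/2: (-1/2,1), (1/2,0)
  (m₁,m₂)=(1/2,0): CG² = 3/5, CG = +√(3/5)
  (m₁,m₂)=(-1/2,1): CG² = 2/5, CG = +√(2/5)   ← matches the target
Pairs with CG² = 2/5: (-1/2,1): +√(2/5)

(-1/2,1): +√(2/5)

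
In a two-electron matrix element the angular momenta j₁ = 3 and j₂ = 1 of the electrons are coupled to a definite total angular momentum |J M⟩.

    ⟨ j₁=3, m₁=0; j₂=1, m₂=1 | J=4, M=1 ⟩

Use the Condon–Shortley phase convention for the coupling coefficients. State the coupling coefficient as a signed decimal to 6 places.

+0.597614

j₁+j₂−J=0  J+j₁−j₂=6  J−j₁+j₂=2  j₁+j₂+J+1=9
(j₁±m₁, j₂±m₂, J±M) = (3,3,2,0,5,3)
P² = 12960/7
sum k=0..0:
  [0] +1/72 = 1/72
S = 1/72
C² = P²·S² = 5/14 ; C = +0.597614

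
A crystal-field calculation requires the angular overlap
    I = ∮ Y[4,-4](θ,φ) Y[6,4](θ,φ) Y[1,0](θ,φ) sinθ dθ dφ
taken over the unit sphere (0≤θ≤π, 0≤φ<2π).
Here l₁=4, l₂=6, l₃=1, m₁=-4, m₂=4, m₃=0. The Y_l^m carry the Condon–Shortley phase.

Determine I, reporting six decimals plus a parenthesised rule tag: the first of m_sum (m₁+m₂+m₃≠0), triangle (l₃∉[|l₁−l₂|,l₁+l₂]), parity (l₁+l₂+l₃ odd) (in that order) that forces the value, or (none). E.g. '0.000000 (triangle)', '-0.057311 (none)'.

|4−6|≤1≤4+6 violated ⇒ I = 0

0.000000 (triangle)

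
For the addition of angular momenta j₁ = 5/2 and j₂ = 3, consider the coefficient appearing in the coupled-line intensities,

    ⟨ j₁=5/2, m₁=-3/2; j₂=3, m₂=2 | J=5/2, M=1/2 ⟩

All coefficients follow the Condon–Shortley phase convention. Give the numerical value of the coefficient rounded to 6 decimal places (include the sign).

-0.267261

√[6·3!2!3!/9! · 1!4!5!1!3!2!] = √(288/7)
  +(−1)^2/∏(2,1,2,3,0,0)! = 1/24  (running 1/24)
  +(−1)^3/∏(3,0,1,2,1,1)! = -1/12  (running -1/24)
⟨..|..⟩ = √(288/7)·(-1/24) = -0.267261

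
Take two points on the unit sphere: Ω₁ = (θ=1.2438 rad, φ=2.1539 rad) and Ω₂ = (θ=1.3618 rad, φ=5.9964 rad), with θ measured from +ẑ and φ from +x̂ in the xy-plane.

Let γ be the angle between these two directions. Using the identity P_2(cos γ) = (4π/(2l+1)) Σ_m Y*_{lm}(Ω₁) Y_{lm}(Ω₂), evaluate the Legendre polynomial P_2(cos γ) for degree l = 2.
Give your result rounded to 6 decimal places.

Term-by-term m-sum for l=2 (normalisation 4π/5 = 2.513274):
  term(m=-2) = +0.021536-0.126230i   from Y*(Ω₁)=-0.136366-0.318454i, Y(Ω₂)=+0.310491+0.200583i
  term(m=-1) = -0.028160+0.023763i   from Y*(Ω₁)=-0.129392+0.196163i, Y(Ω₂)=+0.150395+0.044354i
  term(m=+0) = +0.059814+0.000000i   from Y*(Ω₁)=-0.217775-0.000000i, Y(Ω₂)=-0.274661+0.000000i
  term(m=+1) = -0.028160-0.023763i   from Y*(Ω₁)=+0.129392+0.196163i, Y(Ω₂)=-0.150395+0.044354i
  term(m=+2) = +0.021536+0.126230i   from Y*(Ω₁)=-0.136366+0.318454i, Y(Ω₂)=+0.310491-0.200583i
Σ over m = +0.046565+0.000000i; ×(4π/5) → +0.117032+0.000000i. Real part: 0.117032

0.117032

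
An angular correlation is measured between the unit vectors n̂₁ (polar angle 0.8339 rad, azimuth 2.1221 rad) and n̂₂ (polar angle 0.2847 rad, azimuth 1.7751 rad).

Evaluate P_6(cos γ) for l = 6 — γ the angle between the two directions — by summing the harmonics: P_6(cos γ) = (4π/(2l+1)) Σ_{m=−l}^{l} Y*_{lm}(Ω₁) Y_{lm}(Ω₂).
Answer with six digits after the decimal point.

Expand P_6 via completeness: Σ_{m} conj(Y_{6,m}) at Ω₁ times Y_{6,m} at Ω₂ —
  m=-6: Y*=(0.078587, 0.013185)  Y=(-0.000080, 0.000223)  product (-0.000009, 0.000016)
  m=-5: Y*=(-0.094087, -0.232137)  Y=(-0.002394, -0.001466)  product (-0.000115, 0.000694)
  m=-4: Y*=(-0.252334, 0.342890)  Y=(0.013874, -0.014787)  product (0.001569, 0.008489)
  m=-3: Y*=(0.348542, 0.029036)  Y=(0.056832, 0.080812)  product (0.017462, 0.029817)
  m=-2: Y*=(0.032162, 0.063600)  Y=(-0.292811, 0.126780)  product (-0.017481, -0.014545)
  m=-1: Y*=(0.195221, -0.317484)  Y=(-0.120889, -0.583456)  product (-0.208838, -0.075523)
  m=+0: Y*=(-0.034818, -0.000000)  Y=(0.316947, 0.000000)  product (-0.011035, -0.000000)
  m=+1: Y*=(-0.195221, -0.317484)  Y=(0.120889, -0.583456)  product (-0.208838, 0.075523)
  m=+2: Y*=(0.032162, -0.063600)  Y=(-0.292811, -0.126780)  product (-0.017481, 0.014545)
  m=+3: Y*=(-0.348542, 0.029036)  Y=(-0.056832, 0.080812)  product (0.017462, -0.029817)
  m=+4: Y*=(-0.252334, -0.342890)  Y=(0.013874, 0.014787)  product (0.001569, -0.008489)
  m=+5: Y*=(0.094087, -0.232137)  Y=(0.002394, -0.001466)  product (-0.000115, -0.000694)
  m=+6: Y*=(0.078587, -0.013185)  Y=(-0.000080, -0.000223)  product (-0.000009, -0.000016)
Accumulated sum (-0.425858, -0.000000); after 4π/(2l+1) scaling, (-0.411653, -0.000000) ⇒ P_6 = -0.411653

-0.411653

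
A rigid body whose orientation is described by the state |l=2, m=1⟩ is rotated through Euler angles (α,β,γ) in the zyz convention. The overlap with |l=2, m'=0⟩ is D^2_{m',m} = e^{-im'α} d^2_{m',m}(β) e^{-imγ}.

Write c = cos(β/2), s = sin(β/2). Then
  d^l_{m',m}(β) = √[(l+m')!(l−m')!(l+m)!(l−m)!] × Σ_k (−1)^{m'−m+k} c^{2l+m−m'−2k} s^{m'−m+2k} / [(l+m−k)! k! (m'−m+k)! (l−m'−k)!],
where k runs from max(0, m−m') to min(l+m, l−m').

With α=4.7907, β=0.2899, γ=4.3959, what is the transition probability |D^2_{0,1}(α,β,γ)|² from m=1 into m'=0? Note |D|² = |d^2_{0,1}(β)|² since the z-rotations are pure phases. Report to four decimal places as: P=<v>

D^2_{0,1}(4.7907,0.2899,4.3959) = e^{-i·0·4.7907}·d^2_{0,1}(0.2899)·e^{-i·1·4.3959}. Compute d first:
Half-angle: c=0.989513, s=0.144443. N=√(2·2·6·1)=4.898979
k∈{1,2} keeps every argument non-negative
  k=1: (−1)^0·4.8990/(2)·0.9895^3·0.1444^1 = +0.342797
  k=2: (−1)^1·4.8990/(2)·0.9895^1·0.1444^3 = -0.007304
d^2_{0,1}(0.2899) = +0.342797 -0.007304 = +0.335492
|D^2_{0,1}|² = |d^2_{0,1}(β)|² = (+0.335492)² = 0.112555 (the z-rotation phases have unit modulus)

P=0.1126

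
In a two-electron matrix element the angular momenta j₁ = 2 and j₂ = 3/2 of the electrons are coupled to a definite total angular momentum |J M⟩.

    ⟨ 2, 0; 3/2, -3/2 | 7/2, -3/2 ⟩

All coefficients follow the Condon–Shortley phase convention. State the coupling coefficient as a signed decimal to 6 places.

j₁+j₂−J=0  J+j₁−j₂=4  J−j₁+j₂=3  j₁+j₂+J+1=8
(j₁±m₁, j₂±m₂, J±M) = (2,2,0,3,2,5)
P² = 1152/7
sum k=0..0:
  [0] +1/24 = 1/24
S = 1/24
C² = P²·S² = 2/7 ; C = +0.534522

+√(2/7) = +0.534522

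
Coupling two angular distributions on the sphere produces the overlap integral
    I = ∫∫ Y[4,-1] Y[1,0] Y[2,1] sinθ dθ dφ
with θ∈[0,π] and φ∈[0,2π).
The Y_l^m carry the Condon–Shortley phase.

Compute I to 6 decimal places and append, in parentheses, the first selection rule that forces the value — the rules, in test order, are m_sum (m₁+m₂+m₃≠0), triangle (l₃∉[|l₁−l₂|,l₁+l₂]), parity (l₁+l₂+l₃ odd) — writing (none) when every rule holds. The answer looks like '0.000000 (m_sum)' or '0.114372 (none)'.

0.000000 (triangle)

|4−1|≤2≤4+1 violated ⇒ I = 0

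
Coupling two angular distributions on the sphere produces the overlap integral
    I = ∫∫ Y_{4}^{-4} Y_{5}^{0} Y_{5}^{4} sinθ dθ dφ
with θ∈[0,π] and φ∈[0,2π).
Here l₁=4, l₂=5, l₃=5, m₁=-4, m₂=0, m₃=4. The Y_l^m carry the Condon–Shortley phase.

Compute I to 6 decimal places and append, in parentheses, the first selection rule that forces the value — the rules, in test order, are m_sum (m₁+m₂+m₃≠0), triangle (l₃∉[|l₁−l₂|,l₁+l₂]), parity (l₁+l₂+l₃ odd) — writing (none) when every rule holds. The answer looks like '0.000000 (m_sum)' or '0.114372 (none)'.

0.130198 (none)

m-sum 0 ✓  L=14 even ✓  1≤5≤9 ✓
Π(2lᵢ+1) = 9×11×11 = 1089
triangle coeff Δ(4,5,5) = 1/3153150
Σ_t [0,4]: t=0:+1/69120 t=1:−1/1728 t=2:+1/576 t=3:−1/1728 t=4:+1/69120 = 7/11520
(3j)²=2/143 [(4 5 5; 0 0 0)], sign=-1
Σ_t [4,4]: t=4:+1/69120 = 1/69120
(3j)²=2/143 [(4 5 5; -4 0 4)], sign=-1
⇒ 4πI² = 36/169
I = (+1)√(36/169/(4π)) = 0.13019760
No selection rule forces the value: the integral is nonzero (none).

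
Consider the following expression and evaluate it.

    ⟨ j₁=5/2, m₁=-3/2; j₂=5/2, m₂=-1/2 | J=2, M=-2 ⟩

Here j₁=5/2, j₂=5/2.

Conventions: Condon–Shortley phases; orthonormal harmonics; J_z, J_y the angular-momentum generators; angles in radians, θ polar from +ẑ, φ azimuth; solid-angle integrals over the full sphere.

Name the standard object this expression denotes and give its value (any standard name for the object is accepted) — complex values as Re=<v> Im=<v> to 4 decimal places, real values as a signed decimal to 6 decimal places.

Clebsch–Gordan coefficient, +√(9/28) ≈ +0.566947

This is a Clebsch–Gordan (vector-coupling) coefficient.
triangle: 3!·2!·2!/8! = 24/40320
(j±m)!: 1!·4!·2!·3!·0!·4! = 6912
prefactor² = (2J+1)·Δ·N² = 144/7
  k=2: +1/(2!·1!·2!·0!·0!·2!) = 1/8
Σ = 1/8  ⇒  CG² = 144/7·(1/8)² = 9/28
CG = +√(9/28) = +0.566947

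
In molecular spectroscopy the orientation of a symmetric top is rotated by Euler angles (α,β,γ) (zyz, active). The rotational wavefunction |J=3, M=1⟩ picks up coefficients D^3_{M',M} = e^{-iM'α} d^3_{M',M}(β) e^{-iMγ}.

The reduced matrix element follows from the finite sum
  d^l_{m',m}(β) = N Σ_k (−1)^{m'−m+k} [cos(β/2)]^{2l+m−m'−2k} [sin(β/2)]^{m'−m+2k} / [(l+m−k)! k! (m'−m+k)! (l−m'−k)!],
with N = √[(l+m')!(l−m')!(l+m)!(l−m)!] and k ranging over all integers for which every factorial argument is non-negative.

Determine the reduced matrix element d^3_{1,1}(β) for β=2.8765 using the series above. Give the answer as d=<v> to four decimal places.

d^3_{1,1}(β=2.8765) via the finite sum:
Half-angle: c=0.132159, s=0.991229. N=√(24·2·24·2)=48.000000
Admissible k: 0..2 (factorial args all ≥0)
  k=0: (−1)^0·48.0000/(48)·0.1322^6·0.9912^0 = +0.000005
  k=1: (−1)^1·48.0000/(6)·0.1322^4·0.9912^2 = -0.002398
  k=2: (−1)^2·48.0000/(8)·0.1322^2·0.9912^4 = +0.101167
d^3_{1,1}(2.8765) = +0.000005 -0.002398 +0.101167 = +0.098774

d=0.0988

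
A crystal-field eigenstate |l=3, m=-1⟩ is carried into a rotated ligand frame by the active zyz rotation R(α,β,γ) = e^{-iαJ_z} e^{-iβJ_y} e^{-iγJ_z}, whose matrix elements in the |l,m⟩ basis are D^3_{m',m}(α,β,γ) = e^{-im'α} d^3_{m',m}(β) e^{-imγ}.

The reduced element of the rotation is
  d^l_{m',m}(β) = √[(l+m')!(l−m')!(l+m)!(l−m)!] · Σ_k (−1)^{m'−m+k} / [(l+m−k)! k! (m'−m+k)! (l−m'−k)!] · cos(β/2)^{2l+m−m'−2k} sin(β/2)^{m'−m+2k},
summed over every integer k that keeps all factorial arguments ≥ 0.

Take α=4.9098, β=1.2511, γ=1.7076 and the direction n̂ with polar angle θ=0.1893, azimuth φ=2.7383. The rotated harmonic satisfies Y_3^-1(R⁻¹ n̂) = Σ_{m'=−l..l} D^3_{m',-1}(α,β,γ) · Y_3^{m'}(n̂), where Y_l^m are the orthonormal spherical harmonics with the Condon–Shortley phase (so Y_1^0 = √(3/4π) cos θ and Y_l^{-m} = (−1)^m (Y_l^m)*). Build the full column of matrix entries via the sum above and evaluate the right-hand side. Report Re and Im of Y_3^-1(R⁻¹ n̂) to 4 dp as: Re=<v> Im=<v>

Need the full column D^3_{m',-1} for m'=−3..3 at α=4.9098, β=1.2511, γ=1.7076.
cos(β/2)=0.810641, sin(β/2)=0.585543
d^3_{-3,-1}: single k=2 term ⇒ +0.573427;  D = -0.427671-0.381989i
d^3_{-2,-1}: k∈[1..2] ⇒ +0.648190 -0.676383 = -0.028193;  D = -0.014292+0.024302i
d^3_{-1,-1}: k∈[0..2] ⇒ +0.283774 -1.184466 +0.463494 = -0.437198;  D = -0.413007-0.143413i
d^3_{0,-1}: k∈[0..2] ⇒ -0.710057 +1.111411 -0.193292 = +0.208063;  D = -0.028375+0.206119i
d^3_{1,-1}: k∈[0..2] ⇒ +0.888349 -0.617992 +0.040305 = +0.310662;  D = -0.310091+0.018817i
d^3_{2,-1}: k∈[0..1] ⇒ -0.676383 +0.176451 = -0.499933;  D = +0.127565+0.483384i
d^3_{3,-1}: single k=0 term ⇒ +0.299184;  D = +0.268689-0.131596i
Y_3^{m'}(θ=0.1893,φ=2.7383) and Σ D·Y over m':
  (-0.4277-0.3820i)·(-0.0010-0.0026i)  (-0.0143+0.0243i)·(+0.0246+0.0257i)  (-0.4130-0.1434i)·(-0.2138-0.0912i)  (-0.0284+0.2061i)·(+0.6681+0.0000i)  (-0.3101+0.0188i)·(+0.2138-0.0912i)  (+0.1276+0.4834i)·(+0.0246-0.0257i)  (+0.2687-0.1316i)·(+0.0010-0.0026i)
Y_3^-1(R⁻¹ n̂) = +0.005593+0.247885i

Re=0.0056 Im=0.2479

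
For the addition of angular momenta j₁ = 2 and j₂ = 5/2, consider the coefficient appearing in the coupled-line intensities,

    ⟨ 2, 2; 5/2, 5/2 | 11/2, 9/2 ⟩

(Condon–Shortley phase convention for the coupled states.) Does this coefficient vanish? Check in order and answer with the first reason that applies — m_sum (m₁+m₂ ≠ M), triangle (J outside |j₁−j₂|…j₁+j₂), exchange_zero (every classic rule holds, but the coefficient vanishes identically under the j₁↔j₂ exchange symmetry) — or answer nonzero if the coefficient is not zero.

triangle

m-sum: m₁+m₂ = 2+5/2 = 9/2, M = 9/2  ✓
triangle: need |j₁−j₂| ≤ J ≤ j₁+j₂, i.e. J ∈ [1/2, 9/2]; J = 11/2 is outside ✗ ⇒ coefficient is 0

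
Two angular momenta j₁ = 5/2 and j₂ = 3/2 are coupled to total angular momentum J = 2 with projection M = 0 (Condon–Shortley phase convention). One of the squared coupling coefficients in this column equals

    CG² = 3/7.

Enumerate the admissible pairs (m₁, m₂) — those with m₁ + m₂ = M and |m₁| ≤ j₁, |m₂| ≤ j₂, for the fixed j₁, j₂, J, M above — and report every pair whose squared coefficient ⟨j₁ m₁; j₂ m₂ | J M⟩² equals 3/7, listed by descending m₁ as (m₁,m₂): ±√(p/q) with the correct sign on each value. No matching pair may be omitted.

(3/2,-3/2): +√(3/7); (-3/2,3/2): +√(3/7)

Admissible pairs with m₁+m₂ = M = 0: (-3/2,3/2), (-1/2,1/2), (1/2,-1/2), (3/2,-3/2)
  (m₁,m₂)=(3/2,-3/2): CG² = 3/7, CG = +√(3/7)   ← matches the target
  (m₁,m₂)=(1/2,-1/2): CG² = 1/14, CG = −√(1/14)
  (m₁,m₂)=(-1/2,1/2): CG² = 1/14, CG = −√(1/14)
  (m₁,m₂)=(-3/2,3/2): CG² = 3/7, CG = +√(3/7)   ← matches the target
Pairs with CG² = 3/7: (3/2,-3/2): +√(3/7); (-3/2,3/2): +√(3/7)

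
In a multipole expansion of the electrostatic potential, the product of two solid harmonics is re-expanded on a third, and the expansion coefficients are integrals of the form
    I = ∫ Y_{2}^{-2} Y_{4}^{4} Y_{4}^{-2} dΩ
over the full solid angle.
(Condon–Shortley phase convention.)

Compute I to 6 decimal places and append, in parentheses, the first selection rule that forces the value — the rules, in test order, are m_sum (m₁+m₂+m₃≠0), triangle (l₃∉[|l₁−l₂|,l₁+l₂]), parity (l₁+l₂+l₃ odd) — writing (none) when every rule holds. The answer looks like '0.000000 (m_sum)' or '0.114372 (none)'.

-0.106180 (none)

m-sum 0 ✓  L=10 even ✓  2≤4≤6 ✓
Π(2lᵢ+1) = 5×9×9 = 405
triangle coeff Δ(2,4,4) = 1/13860
Σ_t [0,2]: t=0:+1/192 t=1:−1/36 t=2:+1/192 = -5/288
(3j)²=20/693 [(2 4 4; 0 0 0)], sign=-1
Σ_t [2,2]: t=2:+1/2880 = 1/2880
(3j)²=2/165 [(2 4 4; -2 4 -2)], sign=+1
⇒ 4πI² = 120/847
I = (-1)√(120/847/(4π)) = -0.10618031
No selection rule forces the value: the integral is nonzero (none).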